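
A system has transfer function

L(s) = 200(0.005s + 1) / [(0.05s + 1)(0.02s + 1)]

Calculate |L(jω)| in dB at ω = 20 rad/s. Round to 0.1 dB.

42.4 dB

At ω = 20 rad/s:
zero (1 + j20·0.005) = 1 + j0.1 → |·| ≈ 1.005, ∠ ≈ 5.71°
pole (1 + j20·0.05) = 1 + j1 → |·| ≈ 1.4142, ∠ ≈ 45.00°
pole (1 + j20·0.02) = 1 + j0.4 → |·| ≈ 1.077, ∠ ≈ 21.80°
|L| = 200 · 1.005 / (1.4142 · 1.077) ≈ 131.97
Gain = 20 log₁₀(131.97) ≈ 42.41 dB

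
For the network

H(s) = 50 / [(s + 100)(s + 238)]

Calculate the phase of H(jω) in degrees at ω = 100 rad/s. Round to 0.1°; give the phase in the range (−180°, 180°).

-67.8°

At s = jω = j100:
pole (s+100): 100 + j100 → |·| = √(100²+100²) = √20000 ≈ 141.42, ∠ = arctan(100/100) ≈ 45.00°
pole (s+238): 238 + j100 → |·| = √(238²+100²) = √66644 ≈ 258.15, ∠ = arctan(100/238) ≈ 22.79°
∠H = 0.00° − 67.79° = -67.79°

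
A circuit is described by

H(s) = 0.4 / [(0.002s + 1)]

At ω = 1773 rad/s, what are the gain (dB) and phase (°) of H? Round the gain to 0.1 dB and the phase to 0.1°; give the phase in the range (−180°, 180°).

At ω = 1773 rad/s:
pole (1 + j1773·0.002) = 1 + j3.546 → |·| ≈ 3.6843, ∠ ≈ 74.25°
|H| = 0.4 · 1 / (3.6843) ≈ 0.10857
Gain = 20 log₁₀(0.10857) ≈ -19.29 dB
∠H = (0°) − (74.25°) = -74.25°

-19.3 dB, -74.3°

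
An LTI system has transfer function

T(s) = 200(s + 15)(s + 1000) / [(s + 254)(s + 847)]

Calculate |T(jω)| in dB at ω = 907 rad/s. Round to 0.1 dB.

46.4 dB

At s = jω = j907:
zero (s+15): 15 + j907 → |·| = √(15²+907²) = √822874 ≈ 907.12, ∠ = arctan(907/15) ≈ 89.05°
zero (s+1000): 1000 + j907 → |·| = √(1000²+907²) = √1822649 ≈ 1350.1, ∠ = arctan(907/1000) ≈ 42.21°
pole (s+254): 254 + j907 → |·| = √(254²+907²) = √887165 ≈ 941.89, ∠ = arctan(907/254) ≈ 74.36°
pole (s+847): 847 + j907 → |·| = √(847²+907²) = √1540058 ≈ 1241, ∠ = arctan(907/847) ≈ 46.96°
|T| = 200 · 1.2247e+06 / 1.1689e+06 ≈ 209.55
Gain = 20 log₁₀(209.55) ≈ 46.43 dB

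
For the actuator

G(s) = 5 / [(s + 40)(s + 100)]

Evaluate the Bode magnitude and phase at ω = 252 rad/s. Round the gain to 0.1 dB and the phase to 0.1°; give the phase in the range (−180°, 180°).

-82.8 dB, -149.3°

At s = jω = j252:
pole (s+40): 40 + j252 → |·| = √(40²+252²) = √65104 ≈ 255.15, ∠ = arctan(252/40) ≈ 80.98°
pole (s+100): 100 + j252 → |·| = √(100²+252²) = √73504 ≈ 271.12, ∠ = arctan(252/100) ≈ 68.36°
|G| = 5 / 69176 ≈ 7.2279e-05
Gain = 20 log₁₀(7.2279e-05) ≈ -82.82 dB
∠G = 0.00° − 149.34° = -149.34°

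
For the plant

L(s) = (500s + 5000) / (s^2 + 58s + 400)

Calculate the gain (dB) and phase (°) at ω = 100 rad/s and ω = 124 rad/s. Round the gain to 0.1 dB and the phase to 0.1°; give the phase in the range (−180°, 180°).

ω = 100: 13.0 dB, -64.6°; ω = 124: 11.5 dB, -69.0°

Substitute s = j100:
Numerator: 500(j100) + 5000 = 5000 + j50000
Denominator: (j100)^2 + 58(j100) + 400 = -9600 + j5800
|N| = √(5000² + 50000²) ≈ 50249, ∠N ≈ 84.29°
|D| = √(9600² + 5800²) ≈ 11216, ∠D ≈ 148.86°
|L| = 50249 / 11216 ≈ 4.4801
Gain = 20 log₁₀(4.4801) ≈ 13.03 dB
∠L = 84.29° − 148.86° = -64.57°

Substitute s = j124:
Numerator: 500(j124) + 5000 = 5000 + j62000
Denominator: (j124)^2 + 58(j124) + 400 = -14976 + j7192
|N| = √(5000² + 62000²) ≈ 62201, ∠N ≈ 85.39°
|D| = √(14976² + 7192²) ≈ 16613, ∠D ≈ 154.35°
|L| = 62201 / 16613 ≈ 3.7441
Gain = 20 log₁₀(3.7441) ≈ 11.47 dB
∠L = 85.39° − 154.35° = -68.96°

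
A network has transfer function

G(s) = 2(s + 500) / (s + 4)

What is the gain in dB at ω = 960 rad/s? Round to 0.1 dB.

At s = jω = j960:
zero (s+500): 500 + j960 → |·| = √(500²+960²) = √1171600 ≈ 1082.4, ∠ = arctan(960/500) ≈ 62.49°
pole (s+4): 4 + j960 → |·| = √(4²+960²) = √921616 ≈ 960.01, ∠ = arctan(960/4) ≈ 89.76°
|G| = 2 · 1082.4 / 960.01 ≈ 2.255
Gain = 20 log₁₀(2.255) ≈ 7.06 dB

7.1 dB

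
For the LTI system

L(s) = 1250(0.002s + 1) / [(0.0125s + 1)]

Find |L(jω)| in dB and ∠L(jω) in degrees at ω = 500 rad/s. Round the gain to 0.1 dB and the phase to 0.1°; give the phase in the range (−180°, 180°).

48.9 dB, -35.9°

At ω = 500 rad/s:
zero (1 + j500·0.002) = 1 + j1 → |·| ≈ 1.4142, ∠ ≈ 45.00°
pole (1 + j500·0.0125) = 1 + j6.25 → |·| ≈ 6.3295, ∠ ≈ 80.91°
|L| = 1250 · 1.4142 / (6.3295) ≈ 279.29
Gain = 20 log₁₀(279.29) ≈ 48.92 dB
∠L = (45.00°) − (80.91°) = -35.91°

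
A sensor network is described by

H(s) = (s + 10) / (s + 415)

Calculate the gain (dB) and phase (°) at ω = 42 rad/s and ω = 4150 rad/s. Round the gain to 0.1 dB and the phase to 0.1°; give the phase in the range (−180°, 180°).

At s = jω = j42:
zero (s+10): 10 + j42 → |·| = √(10²+42²) = √1864 ≈ 43.174, ∠ = arctan(42/10) ≈ 76.61°
pole (s+415): 415 + j42 → |·| = √(415²+42²) = √173989 ≈ 417.12, ∠ = arctan(42/415) ≈ 5.78°
|H| = 1 · 43.174 / 417.12 ≈ 0.1035
Gain = 20 log₁₀(0.1035) ≈ -19.70 dB
∠H = 76.61° − 5.78° = 70.83°

At s = jω = j4150:
zero (s+10): 10 + j4150 → |·| = √(10²+4150²) = √17222600 ≈ 4150, ∠ = arctan(4150/10) ≈ 89.86°
pole (s+415): 415 + j4150 → |·| = √(415²+4150²) = √17394725 ≈ 4170.7, ∠ = arctan(4150/415) ≈ 84.29°
|H| = 1 · 4150 / 4170.7 ≈ 0.99504
Gain = 20 log₁₀(0.99504) ≈ -0.04 dB
∠H = 89.86° − 84.29° = 5.57°

ω = 42: -19.7 dB, 70.8°; ω = 4150: -0.0 dB, 5.6°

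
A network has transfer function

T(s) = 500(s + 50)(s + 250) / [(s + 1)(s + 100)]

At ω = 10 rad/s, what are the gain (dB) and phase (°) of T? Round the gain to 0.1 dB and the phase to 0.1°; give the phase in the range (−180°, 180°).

76.0 dB, -76.4°

At s = jω = j10:
zero (s+50): 50 + j10 → |·| = √(50²+10²) = √2600 ≈ 50.99, ∠ = arctan(10/50) ≈ 11.31°
zero (s+250): 250 + j10 → |·| = √(250²+10²) = √62600 ≈ 250.2, ∠ = arctan(10/250) ≈ 2.29°
pole (s+1): 1 + j10 → |·| = √(1²+10²) = √101 ≈ 10.05, ∠ = arctan(10/1) ≈ 84.29°
pole (s+100): 100 + j10 → |·| = √(100²+10²) = √10100 ≈ 100.5, ∠ = arctan(10/100) ≈ 5.71°
|T| = 500 · 12758 / 1010 ≈ 6315.8
Gain = 20 log₁₀(6315.8) ≈ 76.01 dB
∠T = 13.60° − 90.00° = -76.40°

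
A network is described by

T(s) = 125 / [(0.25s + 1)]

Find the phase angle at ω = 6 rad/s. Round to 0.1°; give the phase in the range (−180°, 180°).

-56.3°

At ω = 6 rad/s:
pole (1 + j6·0.25) = 1 + j1.5 → |·| ≈ 1.8028, ∠ ≈ 56.31°
∠T = (0°) − (56.31°) = -56.31°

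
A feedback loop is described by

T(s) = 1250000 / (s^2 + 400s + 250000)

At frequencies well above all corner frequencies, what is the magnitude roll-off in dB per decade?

-40 dB/decade

Each pole contributes −20 dB/decade at high frequency; each zero contributes +20 dB/decade.
Net: 0 zero(s) − 2 pole(s) → -40 dB/decade.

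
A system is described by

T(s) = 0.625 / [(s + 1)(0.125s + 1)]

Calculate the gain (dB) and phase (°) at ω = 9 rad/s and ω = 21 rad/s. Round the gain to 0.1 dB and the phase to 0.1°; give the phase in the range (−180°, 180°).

ω = 9: -26.8 dB, -132.0°; ω = 21: -39.5 dB, -156.4°

At ω = 9 rad/s:
pole (1 + j9·1) = 1 + j9 → |·| ≈ 9.0554, ∠ ≈ 83.66°
pole (1 + j9·0.125) = 1 + j1.125 → |·| ≈ 1.5052, ∠ ≈ 48.37°
|T| = 0.625 · 1 / (9.0554 · 1.5052) ≈ 0.045854
Gain = 20 log₁₀(0.045854) ≈ -26.77 dB
∠T = (0°) − (83.66° + 48.37°) = -132.03°

At ω = 21 rad/s:
pole (1 + j21·1) = 1 + j21 → |·| ≈ 21.024, ∠ ≈ 87.27°
pole (1 + j21·0.125) = 1 + j2.625 → |·| ≈ 2.809, ∠ ≈ 69.15°
|T| = 0.625 · 1 / (21.024 · 2.809) ≈ 0.010583
Gain = 20 log₁₀(0.010583) ≈ -39.51 dB
∠T = (0°) − (87.27° + 69.15°) = -156.42°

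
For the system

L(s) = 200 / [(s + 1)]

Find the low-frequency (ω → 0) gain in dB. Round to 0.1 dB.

L(0) = 200 · 1 / 1 = 200
20 log₁₀(200) ≈ 46.02 dB

46.0 dB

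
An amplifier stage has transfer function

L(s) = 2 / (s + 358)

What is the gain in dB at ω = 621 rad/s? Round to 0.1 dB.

At s = jω = j621:
pole (s+358): 358 + j621 → |·| = √(358²+621²) = √513805 ≈ 716.8, ∠ = arctan(621/358) ≈ 60.04°
|L| = 2 / 716.8 ≈ 0.0027902
Gain = 20 log₁₀(0.0027902) ≈ -51.09 dB

-51.1 dB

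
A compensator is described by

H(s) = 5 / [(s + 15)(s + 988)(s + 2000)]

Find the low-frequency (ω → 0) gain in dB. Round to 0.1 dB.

-135.5 dB

H(0) = 5 / (15·988·2000) ≈ 1.6869e-07
20 log₁₀(1.6869e-07) ≈ -135.46 dB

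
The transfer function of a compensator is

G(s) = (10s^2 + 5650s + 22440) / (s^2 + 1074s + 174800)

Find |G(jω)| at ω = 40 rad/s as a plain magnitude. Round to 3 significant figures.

Substitute s = j40:
Numerator: 10(j40)^2 + 5650(j40) + 22440 = 6440 + j226000
Denominator: (j40)^2 + 1074(j40) + 174800 = 173200 + j42960
|N| = √(6440² + 226000²) ≈ 2.2609e+05, ∠N ≈ 88.37°
|D| = √(173200² + 42960²) ≈ 1.7845e+05, ∠D ≈ 13.93°
|G| = 2.2609e+05 / 1.7845e+05 ≈ 1.267

1.27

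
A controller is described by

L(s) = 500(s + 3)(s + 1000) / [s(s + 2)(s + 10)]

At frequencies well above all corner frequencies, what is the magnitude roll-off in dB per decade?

-20 dB/decade

Each pole contributes −20 dB/decade at high frequency; each zero contributes +20 dB/decade.
Net: 2 zero(s) − 3 pole(s) → -20 dB/decade.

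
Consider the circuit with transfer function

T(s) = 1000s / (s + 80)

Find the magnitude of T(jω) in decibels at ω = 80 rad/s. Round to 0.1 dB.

At s = jω = j80:
zero at origin: s = j80 → |·| = 80, ∠ = 90.00°
pole (s+80): 80 + j80 → |·| = √(80²+80²) = √12800 ≈ 113.14, ∠ = arctan(80/80) ≈ 45.00°
|T| = 1000 · 80 / 113.14 ≈ 707.09
Gain = 20 log₁₀(707.09) ≈ 56.99 dB

57.0 dB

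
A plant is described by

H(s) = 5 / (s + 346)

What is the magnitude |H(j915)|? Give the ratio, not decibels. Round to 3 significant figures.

Substitute s = j915:
Numerator: 5 = 5 + j0
Denominator: (j915) + 346 = 346 + j915
|N| = √(5² + 0²) ≈ 5, ∠N ≈ 0.00°
|D| = √(346² + 915²) ≈ 978.23, ∠D ≈ 69.29°
|H| = 5 / 978.23 ≈ 0.0051113

0.00511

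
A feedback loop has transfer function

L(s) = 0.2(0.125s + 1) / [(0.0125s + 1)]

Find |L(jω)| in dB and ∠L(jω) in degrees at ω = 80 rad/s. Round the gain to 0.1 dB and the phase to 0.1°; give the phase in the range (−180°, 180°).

3.1 dB, 39.3°

At ω = 80 rad/s:
zero (1 + j80·0.125) = 1 + j10 → |·| ≈ 10.05, ∠ ≈ 84.29°
pole (1 + j80·0.0125) = 1 + j1 → |·| ≈ 1.4142, ∠ ≈ 45.00°
|L| = 0.2 · 10.05 / (1.4142) ≈ 1.4213
Gain = 20 log₁₀(1.4213) ≈ 3.05 dB
∠L = (84.29°) − (45.00°) = 39.29°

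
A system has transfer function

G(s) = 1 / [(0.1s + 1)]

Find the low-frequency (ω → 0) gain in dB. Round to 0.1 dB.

0.0 dB

G(0) = 1 · 1 / 1 = 1
20 log₁₀(1) ≈ 0.00 dB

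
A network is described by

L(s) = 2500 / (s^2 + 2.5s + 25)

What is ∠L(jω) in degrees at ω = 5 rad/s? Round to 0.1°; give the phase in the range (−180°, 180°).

At s = jω = j5:
quadratic: (j5)² + 2.5·j5 + 25 = 0 + j12.5 → |·| ≈ 12.5, ∠ ≈ 90.00°
∠L = 0.00° − 90.00° = -90.00°

-90.0°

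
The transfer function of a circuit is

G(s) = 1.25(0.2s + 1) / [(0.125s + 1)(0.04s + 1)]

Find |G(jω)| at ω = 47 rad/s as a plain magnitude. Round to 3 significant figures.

At ω = 47 rad/s:
zero (1 + j47·0.2) = 1 + j9.4 → |·| ≈ 9.453, ∠ ≈ 83.93°
pole (1 + j47·0.125) = 1 + j5.875 → |·| ≈ 5.9595, ∠ ≈ 80.34°
pole (1 + j47·0.04) = 1 + j1.88 → |·| ≈ 2.1294, ∠ ≈ 61.99°
|G| = 1.25 · 9.453 / (5.9595 · 2.1294) ≈ 0.93113

0.931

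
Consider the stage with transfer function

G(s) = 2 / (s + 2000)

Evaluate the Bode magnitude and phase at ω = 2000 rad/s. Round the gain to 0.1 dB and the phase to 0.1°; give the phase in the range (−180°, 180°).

-63.0 dB, -45.0°

At s = jω = j2000:
pole (s+2000): 2000 + j2000 → |·| = √(2000²+2000²) = √8000000 ≈ 2828.4, ∠ = arctan(2000/2000) ≈ 45.00°
|G| = 2 / 2828.4 ≈ 0.00070711
Gain = 20 log₁₀(0.00070711) ≈ -63.01 dB
∠G = 0.00° − 45.00° = -45.00°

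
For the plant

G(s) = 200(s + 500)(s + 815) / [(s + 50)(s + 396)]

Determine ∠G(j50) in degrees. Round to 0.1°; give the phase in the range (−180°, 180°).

At s = jω = j50:
zero (s+500): 500 + j50 → |·| = √(500²+50²) = √252500 ≈ 502.49, ∠ = arctan(50/500) ≈ 5.71°
zero (s+815): 815 + j50 → |·| = √(815²+50²) = √666725 ≈ 816.53, ∠ = arctan(50/815) ≈ 3.51°
pole (s+50): 50 + j50 → |·| = √(50²+50²) = √5000 ≈ 70.711, ∠ = arctan(50/50) ≈ 45.00°
pole (s+396): 396 + j50 → |·| = √(396²+50²) = √159316 ≈ 399.14, ∠ = arctan(50/396) ≈ 7.20°
∠G = 9.22° − 52.20° = -42.98°

-43.0°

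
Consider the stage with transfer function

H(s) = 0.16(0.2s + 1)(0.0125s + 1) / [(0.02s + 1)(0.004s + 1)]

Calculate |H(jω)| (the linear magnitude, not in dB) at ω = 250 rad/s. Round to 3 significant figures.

At ω = 250 rad/s:
zero (1 + j250·0.2) = 1 + j50 → |·| ≈ 50.01, ∠ ≈ 88.85°
zero (1 + j250·0.0125) = 1 + j3.125 → |·| ≈ 3.2811, ∠ ≈ 72.26°
pole (1 + j250·0.02) = 1 + j5 → |·| ≈ 5.099, ∠ ≈ 78.69°
pole (1 + j250·0.004) = 1 + j1 → |·| ≈ 1.4142, ∠ ≈ 45.00°
|H| = 0.16 · 50.01 · 3.2811 / (5.099 · 1.4142) ≈ 3.6408

3.64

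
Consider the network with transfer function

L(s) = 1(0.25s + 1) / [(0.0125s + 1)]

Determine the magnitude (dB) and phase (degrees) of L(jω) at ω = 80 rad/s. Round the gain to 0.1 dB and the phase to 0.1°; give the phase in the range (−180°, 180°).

23.0 dB, 42.1°

At ω = 80 rad/s:
zero (1 + j80·0.25) = 1 + j20 → |·| ≈ 20.025, ∠ ≈ 87.14°
pole (1 + j80·0.0125) = 1 + j1 → |·| ≈ 1.4142, ∠ ≈ 45.00°
|L| = 1 · 20.025 / (1.4142) ≈ 14.16
Gain = 20 log₁₀(14.16) ≈ 23.02 dB
∠L = (87.14°) − (45.00°) = 42.14°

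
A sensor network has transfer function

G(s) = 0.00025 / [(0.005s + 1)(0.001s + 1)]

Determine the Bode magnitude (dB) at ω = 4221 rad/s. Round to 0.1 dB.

At ω = 4221 rad/s:
pole (1 + j4221·0.005) = 1 + j21.105 → |·| ≈ 21.129, ∠ ≈ 87.29°
pole (1 + j4221·0.001) = 1 + j4.221 → |·| ≈ 4.3378, ∠ ≈ 76.67°
|G| = 0.00025 · 1 / (21.129 · 4.3378) ≈ 2.7277e-06
Gain = 20 log₁₀(2.7277e-06) ≈ -111.28 dB

-111.3 dB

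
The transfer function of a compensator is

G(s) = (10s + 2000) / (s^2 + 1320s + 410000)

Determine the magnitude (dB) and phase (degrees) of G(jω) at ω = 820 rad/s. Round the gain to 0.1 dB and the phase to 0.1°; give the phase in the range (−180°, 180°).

Substitute s = j820:
Numerator: 10(j820) + 2000 = 2000 + j8200
Denominator: (j820)^2 + 1320(j820) + 410000 = -262400 + j1082400
|N| = √(2000² + 8200²) ≈ 8440.4, ∠N ≈ 76.29°
|D| = √(262400² + 1082400²) ≈ 1.1138e+06, ∠D ≈ 103.63°
|G| = 8440.4 / 1.1138e+06 ≈ 0.007578
Gain = 20 log₁₀(0.007578) ≈ -42.41 dB
∠G = 76.29° − 103.63° = -27.34°

-42.4 dB, -27.3°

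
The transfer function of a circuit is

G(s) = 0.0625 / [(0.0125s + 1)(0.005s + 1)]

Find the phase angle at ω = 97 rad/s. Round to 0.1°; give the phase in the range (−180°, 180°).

At ω = 97 rad/s:
pole (1 + j97·0.0125) = 1 + j1.2125 → |·| ≈ 1.5717, ∠ ≈ 50.49°
pole (1 + j97·0.005) = 1 + j0.485 → |·| ≈ 1.1114, ∠ ≈ 25.87°
∠G = (0°) − (50.49° + 25.87°) = -76.36°

-76.4°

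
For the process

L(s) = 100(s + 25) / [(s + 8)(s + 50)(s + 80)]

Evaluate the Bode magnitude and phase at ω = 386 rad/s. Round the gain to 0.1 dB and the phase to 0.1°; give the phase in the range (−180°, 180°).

At s = jω = j386:
zero (s+25): 25 + j386 → |·| = √(25²+386²) = √149621 ≈ 386.81, ∠ = arctan(386/25) ≈ 86.29°
pole (s+8): 8 + j386 → |·| = √(8²+386²) = √149060 ≈ 386.08, ∠ = arctan(386/8) ≈ 88.81°
pole (s+50): 50 + j386 → |·| = √(50²+386²) = √151496 ≈ 389.22, ∠ = arctan(386/50) ≈ 82.62°
pole (s+80): 80 + j386 → |·| = √(80²+386²) = √155396 ≈ 394.2, ∠ = arctan(386/80) ≈ 78.29°
|L| = 100 · 386.81 / 5.9236e+07 ≈ 0.000653
Gain = 20 log₁₀(0.000653) ≈ -63.70 dB
∠L = 86.29° − 249.72° = -163.43°

-63.7 dB, -163.4°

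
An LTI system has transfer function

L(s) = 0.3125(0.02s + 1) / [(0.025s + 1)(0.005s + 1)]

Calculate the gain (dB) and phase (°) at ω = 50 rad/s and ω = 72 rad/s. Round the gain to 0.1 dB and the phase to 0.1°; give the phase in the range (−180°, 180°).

At ω = 50 rad/s:
zero (1 + j50·0.02) = 1 + j1 → |·| ≈ 1.4142, ∠ ≈ 45.00°
pole (1 + j50·0.025) = 1 + j1.25 → |·| ≈ 1.6008, ∠ ≈ 51.34°
pole (1 + j50·0.005) = 1 + j0.25 → |·| ≈ 1.0308, ∠ ≈ 14.04°
|L| = 0.3125 · 1.4142 / (1.6008 · 1.0308) ≈ 0.26782
Gain = 20 log₁₀(0.26782) ≈ -11.44 dB
∠L = (45.00°) − (51.34° + 14.04°) = -20.38°

At ω = 72 rad/s:
zero (1 + j72·0.02) = 1 + j1.44 → |·| ≈ 1.7532, ∠ ≈ 55.22°
pole (1 + j72·0.025) = 1 + j1.8 → |·| ≈ 2.0591, ∠ ≈ 60.95°
pole (1 + j72·0.005) = 1 + j0.36 → |·| ≈ 1.0628, ∠ ≈ 19.80°
|L| = 0.3125 · 1.7532 / (2.0591 · 1.0628) ≈ 0.25035
Gain = 20 log₁₀(0.25035) ≈ -12.03 dB
∠L = (55.22°) − (60.95° + 19.80°) = -25.53°

ω = 50: -11.4 dB, -20.4°; ω = 72: -12.0 dB, -25.5°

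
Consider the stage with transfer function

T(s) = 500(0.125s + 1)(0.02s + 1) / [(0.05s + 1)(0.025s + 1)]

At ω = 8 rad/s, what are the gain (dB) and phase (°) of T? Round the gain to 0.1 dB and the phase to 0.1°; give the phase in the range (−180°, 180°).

56.3 dB, 21.0°

At ω = 8 rad/s:
zero (1 + j8·0.125) = 1 + j1 → |·| ≈ 1.4142, ∠ ≈ 45.00°
zero (1 + j8·0.02) = 1 + j0.16 → |·| ≈ 1.0127, ∠ ≈ 9.09°
pole (1 + j8·0.05) = 1 + j0.4 → |·| ≈ 1.077, ∠ ≈ 21.80°
pole (1 + j8·0.025) = 1 + j0.2 → |·| ≈ 1.0198, ∠ ≈ 11.31°
|T| = 500 · 1.4142 · 1.0127 / (1.077 · 1.0198) ≈ 651.97
Gain = 20 log₁₀(651.97) ≈ 56.28 dB
∠T = (45.00° + 9.09°) − (21.80° + 11.31°) = 20.98°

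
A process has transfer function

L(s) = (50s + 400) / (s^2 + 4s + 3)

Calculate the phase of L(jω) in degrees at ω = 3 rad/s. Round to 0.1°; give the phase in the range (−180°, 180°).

Substitute s = j3:
Numerator: 50(j3) + 400 = 400 + j150
Denominator: (j3)^2 + 4(j3) + 3 = -6 + j12
|N| = √(400² + 150²) ≈ 427.2, ∠N ≈ 20.56°
|D| = √(6² + 12²) ≈ 13.416, ∠D ≈ 116.57°
∠L = 20.56° − 116.57° = -96.01°

-96.0°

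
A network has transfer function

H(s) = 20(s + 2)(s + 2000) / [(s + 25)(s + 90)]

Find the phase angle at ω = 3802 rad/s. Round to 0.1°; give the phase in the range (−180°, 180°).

At s = jω = j3802:
zero (s+2): 2 + j3802 → |·| = √(2²+3802²) = √14455208 ≈ 3802, ∠ = arctan(3802/2) ≈ 89.97°
zero (s+2000): 2000 + j3802 → |·| = √(2000²+3802²) = √18455204 ≈ 4296, ∠ = arctan(3802/2000) ≈ 62.25°
pole (s+25): 25 + j3802 → |·| = √(25²+3802²) = √14455829 ≈ 3802.1, ∠ = arctan(3802/25) ≈ 89.62°
pole (s+90): 90 + j3802 → |·| = √(90²+3802²) = √14463304 ≈ 3803.1, ∠ = arctan(3802/90) ≈ 88.64°
∠H = 152.22° − 178.26° = -26.04°

-26.0°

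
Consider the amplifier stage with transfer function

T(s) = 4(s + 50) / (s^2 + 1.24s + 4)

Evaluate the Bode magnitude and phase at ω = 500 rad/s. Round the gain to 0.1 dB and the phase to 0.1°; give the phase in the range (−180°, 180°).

At s = jω = j500:
zero (s+50): 50 + j500 → |·| = √(50²+500²) = √252500 ≈ 502.49, ∠ = arctan(500/50) ≈ 84.29°
quadratic: (j500)² + 1.24·j500 + 4 = -249996 + j620 → |·| ≈ 2.5e+05, ∠ ≈ 179.86°
|T| = 4 · 502.49 / 2.5e+05 ≈ 0.0080398
Gain = 20 log₁₀(0.0080398) ≈ -41.90 dB
∠T = 84.29° − 179.86° = -95.57°

-41.9 dB, -95.6°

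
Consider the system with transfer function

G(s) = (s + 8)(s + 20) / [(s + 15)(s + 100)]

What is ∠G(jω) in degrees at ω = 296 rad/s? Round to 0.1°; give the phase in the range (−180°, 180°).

16.2°

At s = jω = j296:
zero (s+8): 8 + j296 → |·| = √(8²+296²) = √87680 ≈ 296.11, ∠ = arctan(296/8) ≈ 88.45°
zero (s+20): 20 + j296 → |·| = √(20²+296²) = √88016 ≈ 296.67, ∠ = arctan(296/20) ≈ 86.13°
pole (s+15): 15 + j296 → |·| = √(15²+296²) = √87841 ≈ 296.38, ∠ = arctan(296/15) ≈ 87.10°
pole (s+100): 100 + j296 → |·| = √(100²+296²) = √97616 ≈ 312.44, ∠ = arctan(296/100) ≈ 71.33°
∠G = 174.58° − 158.43° = 16.15°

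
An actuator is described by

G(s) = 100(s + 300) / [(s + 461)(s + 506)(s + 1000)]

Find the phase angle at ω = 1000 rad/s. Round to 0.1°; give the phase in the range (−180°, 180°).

-100.1°

At s = jω = j1000:
zero (s+300): 300 + j1000 → |·| = √(300²+1000²) = √1090000 ≈ 1044, ∠ = arctan(1000/300) ≈ 73.30°
pole (s+461): 461 + j1000 → |·| = √(461²+1000²) = √1212521 ≈ 1101.1, ∠ = arctan(1000/461) ≈ 65.25°
pole (s+506): 506 + j1000 → |·| = √(506²+1000²) = √1256036 ≈ 1120.7, ∠ = arctan(1000/506) ≈ 63.16°
pole (s+1000): 1000 + j1000 → |·| = √(1000²+1000²) = √2000000 ≈ 1414.2, ∠ = arctan(1000/1000) ≈ 45.00°
∠G = 73.30° − 173.41° = -100.11°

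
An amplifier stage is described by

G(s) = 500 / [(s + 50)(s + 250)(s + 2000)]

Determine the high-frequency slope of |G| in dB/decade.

Each pole contributes −20 dB/decade at high frequency; each zero contributes +20 dB/decade.
Net: 0 zero(s) − 3 pole(s) → -60 dB/decade.

-60 dB/decade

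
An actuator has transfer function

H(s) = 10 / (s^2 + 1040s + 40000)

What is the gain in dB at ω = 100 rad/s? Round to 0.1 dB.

Substitute s = j100:
Numerator: 10 = 10 + j0
Denominator: (j100)^2 + 1040(j100) + 40000 = 30000 + j104000
|N| = √(10² + 0²) ≈ 10, ∠N ≈ 0.00°
|D| = √(30000² + 104000²) ≈ 1.0824e+05, ∠D ≈ 73.91°
|H| = 10 / 1.0824e+05 ≈ 9.2387e-05
Gain = 20 log₁₀(9.2387e-05) ≈ -80.69 dB

-80.7 dB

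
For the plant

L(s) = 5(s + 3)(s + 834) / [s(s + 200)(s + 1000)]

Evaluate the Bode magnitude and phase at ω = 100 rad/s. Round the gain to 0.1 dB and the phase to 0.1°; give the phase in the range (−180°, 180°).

-34.6 dB, -27.2°

At s = jω = j100:
zero (s+3): 3 + j100 → |·| = √(3²+100²) = √10009 ≈ 100.04, ∠ = arctan(100/3) ≈ 88.28°
zero (s+834): 834 + j100 → |·| = √(834²+100²) = √705556 ≈ 839.97, ∠ = arctan(100/834) ≈ 6.84°
pole (s+200): 200 + j100 → |·| = √(200²+100²) = √50000 ≈ 223.61, ∠ = arctan(100/200) ≈ 26.57°
pole (s+1000): 1000 + j100 → |·| = √(1000²+100²) = √1010000 ≈ 1005, ∠ = arctan(100/1000) ≈ 5.71°
pole at origin: |s| = 100, ∠ = 90.00° (in denominator)
|L| = 5 · 84031 / 2.2473e+07 ≈ 0.018696
Gain = 20 log₁₀(0.018696) ≈ -34.57 dB
∠L = 95.12° − 122.28° = -27.16°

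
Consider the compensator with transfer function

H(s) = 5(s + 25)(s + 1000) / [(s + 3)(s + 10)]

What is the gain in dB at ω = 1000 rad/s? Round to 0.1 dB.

17.0 dB

At s = jω = j1000:
zero (s+25): 25 + j1000 → |·| = √(25²+1000²) = √1000625 ≈ 1000.3, ∠ = arctan(1000/25) ≈ 88.57°
zero (s+1000): 1000 + j1000 → |·| = √(1000²+1000²) = √2000000 ≈ 1414.2, ∠ = arctan(1000/1000) ≈ 45.00°
pole (s+3): 3 + j1000 → |·| = √(3²+1000²) = √1000009 ≈ 1000, ∠ = arctan(1000/3) ≈ 89.83°
pole (s+10): 10 + j1000 → |·| = √(10²+1000²) = √1000100 ≈ 1000, ∠ = arctan(1000/10) ≈ 89.43°
|H| = 5 · 1.4146e+06 / 1e+06 ≈ 7.073
Gain = 20 log₁₀(7.073) ≈ 16.99 dB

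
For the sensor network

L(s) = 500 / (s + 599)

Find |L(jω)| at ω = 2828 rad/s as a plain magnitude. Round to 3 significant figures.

0.173

Substitute s = j2828:
Numerator: 500 = 500 + j0
Denominator: (j2828) + 599 = 599 + j2828
|N| = √(500² + 0²) ≈ 500, ∠N ≈ 0.00°
|D| = √(599² + 2828²) ≈ 2890.7, ∠D ≈ 78.04°
|L| = 500 / 2890.7 ≈ 0.17297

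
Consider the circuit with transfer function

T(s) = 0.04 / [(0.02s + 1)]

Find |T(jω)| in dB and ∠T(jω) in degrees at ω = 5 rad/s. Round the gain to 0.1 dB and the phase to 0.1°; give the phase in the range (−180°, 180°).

At ω = 5 rad/s:
pole (1 + j5·0.02) = 1 + j0.1 → |·| ≈ 1.005, ∠ ≈ 5.71°
|T| = 0.04 · 1 / (1.005) ≈ 0.039801
Gain = 20 log₁₀(0.039801) ≈ -28.00 dB
∠T = (0°) − (5.71°) = -5.71°

-28.0 dB, -5.7°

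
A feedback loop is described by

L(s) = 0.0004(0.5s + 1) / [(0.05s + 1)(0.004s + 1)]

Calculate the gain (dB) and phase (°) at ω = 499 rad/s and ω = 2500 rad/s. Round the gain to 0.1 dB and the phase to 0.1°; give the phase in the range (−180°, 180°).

At ω = 499 rad/s:
zero (1 + j499·0.5) = 1 + j249.5 → |·| ≈ 249.5, ∠ ≈ 89.77°
pole (1 + j499·0.05) = 1 + j24.95 → |·| ≈ 24.97, ∠ ≈ 87.70°
pole (1 + j499·0.004) = 1 + j1.996 → |·| ≈ 2.2325, ∠ ≈ 63.39°
|L| = 0.0004 · 249.5 / (24.97 · 2.2325) ≈ 0.0017903
Gain = 20 log₁₀(0.0017903) ≈ -54.94 dB
∠L = (89.77°) − (87.70° + 63.39°) = -61.32°

At ω = 2500 rad/s:
zero (1 + j2500·0.5) = 1 + j1250 → |·| ≈ 1250, ∠ ≈ 89.95°
pole (1 + j2500·0.05) = 1 + j125 → |·| ≈ 125, ∠ ≈ 89.54°
pole (1 + j2500·0.004) = 1 + j10 → |·| ≈ 10.05, ∠ ≈ 84.29°
|L| = 0.0004 · 1250 / (125 · 10.05) ≈ 0.00039801
Gain = 20 log₁₀(0.00039801) ≈ -68.00 dB
∠L = (89.95°) − (89.54° + 84.29°) = -83.88°

ω = 499: -54.9 dB, -61.3°; ω = 2500: -68.0 dB, -83.9°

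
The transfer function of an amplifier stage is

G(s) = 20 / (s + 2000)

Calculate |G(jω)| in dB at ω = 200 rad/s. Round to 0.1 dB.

At s = jω = j200:
pole (s+2000): 2000 + j200 → |·| = √(2000²+200²) = √4040000 ≈ 2010, ∠ = arctan(200/2000) ≈ 5.71°
|G| = 20 / 2010 ≈ 0.0099502
Gain = 20 log₁₀(0.0099502) ≈ -40.04 dB

-40.0 dB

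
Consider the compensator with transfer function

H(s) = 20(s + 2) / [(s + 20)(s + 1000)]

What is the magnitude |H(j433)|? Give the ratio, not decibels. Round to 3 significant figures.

At s = jω = j433:
zero (s+2): 2 + j433 → |·| = √(2²+433²) = √187493 ≈ 433, ∠ = arctan(433/2) ≈ 89.74°
pole (s+20): 20 + j433 → |·| = √(20²+433²) = √187889 ≈ 433.46, ∠ = arctan(433/20) ≈ 87.36°
pole (s+1000): 1000 + j433 → |·| = √(1000²+433²) = √1187489 ≈ 1089.7, ∠ = arctan(433/1000) ≈ 23.41°
|H| = 20 · 433 / 4.7234e+05 ≈ 0.018334

0.0183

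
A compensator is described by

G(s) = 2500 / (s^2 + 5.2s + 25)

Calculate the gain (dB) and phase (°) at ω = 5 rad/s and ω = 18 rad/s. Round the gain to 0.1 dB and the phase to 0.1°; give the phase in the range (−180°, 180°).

ω = 5: 39.7 dB, -90.0°; ω = 18: 18.0 dB, -162.6°

At s = jω = j5:
quadratic: (j5)² + 5.2·j5 + 25 = 0 + j26 → |·| ≈ 26, ∠ ≈ 90.00°
|G| = 2500 / 26 ≈ 96.154
Gain = 20 log₁₀(96.154) ≈ 39.66 dB
∠G = 0.00° − 90.00° = -90.00°

At s = jω = j18:
quadratic: (j18)² + 5.2·j18 + 25 = -299 + j93.6 → |·| ≈ 313.31, ∠ ≈ 162.62°
|G| = 2500 / 313.31 ≈ 7.9793
Gain = 20 log₁₀(7.9793) ≈ 18.04 dB
∠G = 0.00° − 162.62° = -162.62°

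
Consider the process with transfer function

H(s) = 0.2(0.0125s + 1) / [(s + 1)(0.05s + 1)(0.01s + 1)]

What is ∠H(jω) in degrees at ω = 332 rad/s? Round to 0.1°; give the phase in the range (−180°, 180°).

-173.2°

At ω = 332 rad/s:
zero (1 + j332·0.0125) = 1 + j4.15 → |·| ≈ 4.2688, ∠ ≈ 76.45°
pole (1 + j332·1) = 1 + j332 → |·| ≈ 332, ∠ ≈ 89.83°
pole (1 + j332·0.05) = 1 + j16.6 → |·| ≈ 16.63, ∠ ≈ 86.55°
pole (1 + j332·0.01) = 1 + j3.32 → |·| ≈ 3.4673, ∠ ≈ 73.24°
∠H = (76.45°) − (89.83° + 86.55° + 73.24°) = -173.17°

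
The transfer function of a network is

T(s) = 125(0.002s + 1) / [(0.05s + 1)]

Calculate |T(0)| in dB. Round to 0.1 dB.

T(0) = 125 · 1 / 1 = 125
20 log₁₀(125) ≈ 41.94 dB

41.9 dB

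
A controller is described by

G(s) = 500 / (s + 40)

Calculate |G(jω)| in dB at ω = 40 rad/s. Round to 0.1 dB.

Substitute s = j40:
Numerator: 500 = 500 + j0
Denominator: (j40) + 40 = 40 + j40
|N| = √(500² + 0²) ≈ 500, ∠N ≈ 0.00°
|D| = √(40² + 40²) ≈ 56.569, ∠D ≈ 45.00°
|G| = 500 / 56.569 ≈ 8.8388
Gain = 20 log₁₀(8.8388) ≈ 18.93 dB

18.9 dB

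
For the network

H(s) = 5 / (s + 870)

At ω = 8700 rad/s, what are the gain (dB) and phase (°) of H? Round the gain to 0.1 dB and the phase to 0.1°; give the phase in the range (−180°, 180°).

-64.9 dB, -84.3°

Substitute s = j8700:
Numerator: 5 = 5 + j0
Denominator: (j8700) + 870 = 870 + j8700
|N| = √(5² + 0²) ≈ 5, ∠N ≈ 0.00°
|D| = √(870² + 8700²) ≈ 8743.4, ∠D ≈ 84.29°
|H| = 5 / 8743.4 ≈ 0.00057186
Gain = 20 log₁₀(0.00057186) ≈ -64.85 dB
∠H = 0.00° − 84.29° = -84.29°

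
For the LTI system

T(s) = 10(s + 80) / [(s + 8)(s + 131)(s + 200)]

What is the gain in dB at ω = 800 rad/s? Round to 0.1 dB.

-96.5 dB

At s = jω = j800:
zero (s+80): 80 + j800 → |·| = √(80²+800²) = √646400 ≈ 803.99, ∠ = arctan(800/80) ≈ 84.29°
pole (s+8): 8 + j800 → |·| = √(8²+800²) = √640064 ≈ 800.04, ∠ = arctan(800/8) ≈ 89.43°
pole (s+131): 131 + j800 → |·| = √(131²+800²) = √657161 ≈ 810.65, ∠ = arctan(800/131) ≈ 80.70°
pole (s+200): 200 + j800 → |·| = √(200²+800²) = √680000 ≈ 824.62, ∠ = arctan(800/200) ≈ 75.96°
|T| = 10 · 803.99 / 5.3481e+08 ≈ 1.5033e-05
Gain = 20 log₁₀(1.5033e-05) ≈ -96.46 dB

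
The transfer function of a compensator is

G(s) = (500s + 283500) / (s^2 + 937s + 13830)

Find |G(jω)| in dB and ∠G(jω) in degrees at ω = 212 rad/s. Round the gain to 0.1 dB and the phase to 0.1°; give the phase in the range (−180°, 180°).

3.6 dB, -78.4°

Substitute s = j212:
Numerator: 500(j212) + 283500 = 283500 + j106000
Denominator: (j212)^2 + 937(j212) + 13830 = -31114 + j198644
|N| = √(283500² + 106000²) ≈ 3.0267e+05, ∠N ≈ 20.50°
|D| = √(31114² + 198644²) ≈ 2.0107e+05, ∠D ≈ 98.90°
|G| = 3.0267e+05 / 2.0107e+05 ≈ 1.5053
Gain = 20 log₁₀(1.5053) ≈ 3.55 dB
∠G = 20.50° − 98.90° = -78.40°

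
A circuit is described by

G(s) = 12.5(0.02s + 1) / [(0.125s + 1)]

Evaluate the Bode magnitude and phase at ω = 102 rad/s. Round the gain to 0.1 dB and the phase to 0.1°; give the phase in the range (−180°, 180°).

At ω = 102 rad/s:
zero (1 + j102·0.02) = 1 + j2.04 → |·| ≈ 2.2719, ∠ ≈ 63.89°
pole (1 + j102·0.125) = 1 + j12.75 → |·| ≈ 12.789, ∠ ≈ 85.52°
|G| = 12.5 · 2.2719 / (12.789) ≈ 2.2206
Gain = 20 log₁₀(2.2206) ≈ 6.93 dB
∠G = (63.89°) − (85.52°) = -21.63°

6.9 dB, -21.6°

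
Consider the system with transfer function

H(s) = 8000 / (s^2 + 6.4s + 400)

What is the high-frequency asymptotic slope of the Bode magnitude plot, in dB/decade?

-40 dB/decade

Each pole contributes −20 dB/decade at high frequency; each zero contributes +20 dB/decade.
Net: 0 zero(s) − 2 pole(s) → -40 dB/decade.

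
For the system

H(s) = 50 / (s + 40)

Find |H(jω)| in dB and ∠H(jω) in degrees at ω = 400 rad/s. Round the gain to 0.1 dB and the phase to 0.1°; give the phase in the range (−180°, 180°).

-18.1 dB, -84.3°

Substitute s = j400:
Numerator: 50 = 50 + j0
Denominator: (j400) + 40 = 40 + j400
|N| = √(50² + 0²) ≈ 50, ∠N ≈ 0.00°
|D| = √(40² + 400²) ≈ 402, ∠D ≈ 84.29°
|H| = 50 / 402 ≈ 0.12438
Gain = 20 log₁₀(0.12438) ≈ -18.10 dB
∠H = 0.00° − 84.29° = -84.29°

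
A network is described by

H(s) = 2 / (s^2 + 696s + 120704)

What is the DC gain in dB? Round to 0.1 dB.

H(0) = 2 / 120704 ≈ 1.6569e-05
20 log₁₀(1.6569e-05) ≈ -95.61 dB

-95.6 dB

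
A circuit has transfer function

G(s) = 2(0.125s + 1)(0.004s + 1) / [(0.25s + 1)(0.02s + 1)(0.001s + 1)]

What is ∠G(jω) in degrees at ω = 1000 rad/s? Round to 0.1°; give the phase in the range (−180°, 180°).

At ω = 1000 rad/s:
zero (1 + j1000·0.125) = 1 + j125 → |·| ≈ 125, ∠ ≈ 89.54°
zero (1 + j1000·0.004) = 1 + j4 → |·| ≈ 4.1231, ∠ ≈ 75.96°
pole (1 + j1000·0.25) = 1 + j250 → |·| ≈ 250, ∠ ≈ 89.77°
pole (1 + j1000·0.02) = 1 + j20 → |·| ≈ 20.025, ∠ ≈ 87.14°
pole (1 + j1000·0.001) = 1 + j1 → |·| ≈ 1.4142, ∠ ≈ 45.00°
∠G = (89.54° + 75.96°) − (89.77° + 87.14° + 45.00°) = -56.41°

-56.4°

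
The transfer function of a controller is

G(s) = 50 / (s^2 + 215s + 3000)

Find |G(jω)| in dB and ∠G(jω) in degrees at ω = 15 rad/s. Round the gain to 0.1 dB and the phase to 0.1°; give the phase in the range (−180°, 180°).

-38.6 dB, -49.3°

Substitute s = j15:
Numerator: 50 = 50 + j0
Denominator: (j15)^2 + 215(j15) + 3000 = 2775 + j3225
|N| = √(50² + 0²) ≈ 50, ∠N ≈ 0.00°
|D| = √(2775² + 3225²) ≈ 4254.6, ∠D ≈ 49.29°
|G| = 50 / 4254.6 ≈ 0.011752
Gain = 20 log₁₀(0.011752) ≈ -38.60 dB
∠G = 0.00° − 49.29° = -49.29°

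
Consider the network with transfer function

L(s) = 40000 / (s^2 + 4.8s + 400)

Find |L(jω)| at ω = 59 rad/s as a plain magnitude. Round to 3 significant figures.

At s = jω = j59:
quadratic: (j59)² + 4.8·j59 + 400 = -3081 + j283.2 → |·| ≈ 3094, ∠ ≈ 174.75°
|L| = 40000 / 3094 ≈ 12.928

12.9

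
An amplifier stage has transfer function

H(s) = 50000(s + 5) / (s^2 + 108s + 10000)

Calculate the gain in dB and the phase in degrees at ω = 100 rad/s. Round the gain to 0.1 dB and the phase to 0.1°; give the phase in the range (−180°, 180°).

53.3 dB, -2.9°

At s = jω = j100:
zero (s+5): 5 + j100 → |·| = √(5²+100²) = √10025 ≈ 100.12, ∠ = arctan(100/5) ≈ 87.14°
quadratic: (j100)² + 108·j100 + 10000 = 0 + j10800 → |·| ≈ 10800, ∠ ≈ 90.00°
|H| = 50000 · 100.12 / 10800 ≈ 463.52
Gain = 20 log₁₀(463.52) ≈ 53.32 dB
∠H = 87.14° − 90.00° = -2.86°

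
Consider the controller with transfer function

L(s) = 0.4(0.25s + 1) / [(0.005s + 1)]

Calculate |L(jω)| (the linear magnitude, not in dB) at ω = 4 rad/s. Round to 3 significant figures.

At ω = 4 rad/s:
zero (1 + j4·0.25) = 1 + j1 → |·| ≈ 1.4142, ∠ ≈ 45.00°
pole (1 + j4·0.005) = 1 + j0.02 → |·| ≈ 1.0002, ∠ ≈ 1.15°
|L| = 0.4 · 1.4142 / (1.0002) ≈ 0.56557

0.566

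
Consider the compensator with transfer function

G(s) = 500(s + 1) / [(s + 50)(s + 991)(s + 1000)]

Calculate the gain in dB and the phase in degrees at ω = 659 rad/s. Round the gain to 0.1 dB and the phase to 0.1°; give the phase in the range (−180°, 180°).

-69.1 dB, -62.8°

At s = jω = j659:
zero (s+1): 1 + j659 → |·| = √(1²+659²) = √434282 ≈ 659, ∠ = arctan(659/1) ≈ 89.91°
pole (s+50): 50 + j659 → |·| = √(50²+659²) = √436781 ≈ 660.89, ∠ = arctan(659/50) ≈ 85.66°
pole (s+991): 991 + j659 → |·| = √(991²+659²) = √1416362 ≈ 1190.1, ∠ = arctan(659/991) ≈ 33.62°
pole (s+1000): 1000 + j659 → |·| = √(1000²+659²) = √1434281 ≈ 1197.6, ∠ = arctan(659/1000) ≈ 33.38°
|G| = 500 · 659 / 9.4194e+08 ≈ 0.00034981
Gain = 20 log₁₀(0.00034981) ≈ -69.12 dB
∠G = 89.91° − 152.66° = -62.75°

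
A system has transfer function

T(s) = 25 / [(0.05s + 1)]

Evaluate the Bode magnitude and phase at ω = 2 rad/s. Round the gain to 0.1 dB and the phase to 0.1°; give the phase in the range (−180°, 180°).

27.9 dB, -5.7°

At ω = 2 rad/s:
pole (1 + j2·0.05) = 1 + j0.1 → |·| ≈ 1.005, ∠ ≈ 5.71°
|T| = 25 · 1 / (1.005) ≈ 24.876
Gain = 20 log₁₀(24.876) ≈ 27.92 dB
∠T = (0°) − (5.71°) = -5.71°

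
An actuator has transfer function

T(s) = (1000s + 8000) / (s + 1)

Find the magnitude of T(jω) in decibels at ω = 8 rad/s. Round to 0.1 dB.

62.9 dB

Substitute s = j8:
Numerator: 1000(j8) + 8000 = 8000 + j8000
Denominator: (j8) + 1 = 1 + j8
|N| = √(8000² + 8000²) ≈ 11314, ∠N ≈ 45.00°
|D| = √(1² + 8²) ≈ 8.0623, ∠D ≈ 82.87°
|T| = 11314 / 8.0623 ≈ 1403.3
Gain = 20 log₁₀(1403.3) ≈ 62.94 dB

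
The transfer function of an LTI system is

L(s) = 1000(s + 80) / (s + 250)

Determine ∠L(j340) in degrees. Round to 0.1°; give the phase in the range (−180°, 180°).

23.1°

At s = jω = j340:
zero (s+80): 80 + j340 → |·| = √(80²+340²) = √122000 ≈ 349.28, ∠ = arctan(340/80) ≈ 76.76°
pole (s+250): 250 + j340 → |·| = √(250²+340²) = √178100 ≈ 422.02, ∠ = arctan(340/250) ≈ 53.67°
∠L = 76.76° − 53.67° = 23.09°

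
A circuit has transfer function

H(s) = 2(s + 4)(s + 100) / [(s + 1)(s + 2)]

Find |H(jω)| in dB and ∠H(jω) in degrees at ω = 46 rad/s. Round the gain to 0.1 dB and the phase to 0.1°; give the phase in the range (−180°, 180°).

At s = jω = j46:
zero (s+4): 4 + j46 → |·| = √(4²+46²) = √2132 ≈ 46.174, ∠ = arctan(46/4) ≈ 85.03°
zero (s+100): 100 + j46 → |·| = √(100²+46²) = √12116 ≈ 110.07, ∠ = arctan(46/100) ≈ 24.70°
pole (s+1): 1 + j46 → |·| = √(1²+46²) = √2117 ≈ 46.011, ∠ = arctan(46/1) ≈ 88.75°
pole (s+2): 2 + j46 → |·| = √(2²+46²) = √2120 ≈ 46.043, ∠ = arctan(46/2) ≈ 87.51°
|H| = 2 · 5082.4 / 2118.5 ≈ 4.7981
Gain = 20 log₁₀(4.7981) ≈ 13.62 dB
∠H = 109.73° − 176.26° = -66.53°

13.6 dB, -66.5°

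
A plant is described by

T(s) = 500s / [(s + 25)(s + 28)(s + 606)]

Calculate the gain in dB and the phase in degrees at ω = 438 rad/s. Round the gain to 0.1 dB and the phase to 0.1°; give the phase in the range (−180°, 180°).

At s = jω = j438:
zero at origin: s = j438 → |·| = 438, ∠ = 90.00°
pole (s+25): 25 + j438 → |·| = √(25²+438²) = √192469 ≈ 438.71, ∠ = arctan(438/25) ≈ 86.73°
pole (s+28): 28 + j438 → |·| = √(28²+438²) = √192628 ≈ 438.89, ∠ = arctan(438/28) ≈ 86.34°
pole (s+606): 606 + j438 → |·| = √(606²+438²) = √559080 ≈ 747.72, ∠ = arctan(438/606) ≈ 35.86°
|T| = 500 · 438 / 1.4397e+08 ≈ 0.0015212
Gain = 20 log₁₀(0.0015212) ≈ -56.36 dB
∠T = 90.00° − 208.93° = -118.93°

-56.4 dB, -118.9°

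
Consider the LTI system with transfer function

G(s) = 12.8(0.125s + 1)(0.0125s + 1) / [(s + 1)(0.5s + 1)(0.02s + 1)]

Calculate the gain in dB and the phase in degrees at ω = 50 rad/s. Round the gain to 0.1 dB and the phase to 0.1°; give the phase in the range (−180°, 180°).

-25.4 dB, -108.6°

At ω = 50 rad/s:
zero (1 + j50·0.125) = 1 + j6.25 → |·| ≈ 6.3295, ∠ ≈ 80.91°
zero (1 + j50·0.0125) = 1 + j0.625 → |·| ≈ 1.1792, ∠ ≈ 32.01°
pole (1 + j50·1) = 1 + j50 → |·| ≈ 50.01, ∠ ≈ 88.85°
pole (1 + j50·0.5) = 1 + j25 → |·| ≈ 25.02, ∠ ≈ 87.71°
pole (1 + j50·0.02) = 1 + j1 → |·| ≈ 1.4142, ∠ ≈ 45.00°
|G| = 12.8 · 6.3295 · 1.1792 / (50.01 · 25.02 · 1.4142) ≈ 0.05399
Gain = 20 log₁₀(0.05399) ≈ -25.35 dB
∠G = (80.91° + 32.01°) − (88.85° + 87.71° + 45.00°) = -108.64°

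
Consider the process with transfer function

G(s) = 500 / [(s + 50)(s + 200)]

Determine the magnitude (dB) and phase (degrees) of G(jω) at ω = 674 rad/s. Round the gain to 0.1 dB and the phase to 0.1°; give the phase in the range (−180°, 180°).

-59.6 dB, -159.2°

At s = jω = j674:
pole (s+50): 50 + j674 → |·| = √(50²+674²) = √456776 ≈ 675.85, ∠ = arctan(674/50) ≈ 85.76°
pole (s+200): 200 + j674 → |·| = √(200²+674²) = √494276 ≈ 703.05, ∠ = arctan(674/200) ≈ 73.47°
|G| = 500 / 4.7516e+05 ≈ 0.0010523
Gain = 20 log₁₀(0.0010523) ≈ -59.56 dB
∠G = 0.00° − 159.23° = -159.23°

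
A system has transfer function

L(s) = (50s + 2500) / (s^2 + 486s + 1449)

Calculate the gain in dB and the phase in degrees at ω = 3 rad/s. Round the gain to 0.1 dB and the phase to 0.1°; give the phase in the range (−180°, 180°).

1.7 dB, -41.9°

Substitute s = j3:
Numerator: 50(j3) + 2500 = 2500 + j150
Denominator: (j3)^2 + 486(j3) + 1449 = 1440 + j1458
|N| = √(2500² + 150²) ≈ 2504.5, ∠N ≈ 3.43°
|D| = √(1440² + 1458²) ≈ 2049.2, ∠D ≈ 45.36°
|L| = 2504.5 / 2049.2 ≈ 1.2222
Gain = 20 log₁₀(1.2222) ≈ 1.74 dB
∠L = 3.43° − 45.36° = -41.93°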